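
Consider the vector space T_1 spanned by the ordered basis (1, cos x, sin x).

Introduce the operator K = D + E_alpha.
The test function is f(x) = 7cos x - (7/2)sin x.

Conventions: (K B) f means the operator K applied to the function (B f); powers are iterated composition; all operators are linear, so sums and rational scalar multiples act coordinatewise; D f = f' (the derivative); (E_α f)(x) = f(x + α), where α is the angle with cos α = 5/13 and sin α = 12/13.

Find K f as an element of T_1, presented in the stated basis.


g(x) = -(105/26)cos x - (385/26)sin x

D f = -(7/2)cos x - 7sin x
E_alpha f = -(7/13)cos x - (203/26)sin x
(D + E_alpha) f = -(105/26)cos x - (385/26)sin x


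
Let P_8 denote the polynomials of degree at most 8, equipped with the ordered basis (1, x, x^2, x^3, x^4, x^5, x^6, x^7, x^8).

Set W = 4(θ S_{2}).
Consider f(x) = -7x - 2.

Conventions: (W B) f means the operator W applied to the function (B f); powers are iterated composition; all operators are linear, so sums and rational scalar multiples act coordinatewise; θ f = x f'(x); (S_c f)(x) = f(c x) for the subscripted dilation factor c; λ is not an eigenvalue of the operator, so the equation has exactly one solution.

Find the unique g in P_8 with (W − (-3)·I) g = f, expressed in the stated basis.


write g with unknown coordinates in the stated basis and equate coefficients in (W − (-3)·I) g = f
solving from the highest basis element down gives g = -(7/11)x - 2/3
check: W g = -(56/11)x
so W g − (-3)·g = -7x - 2 = f ✓

the result is g(x) = -(7/11)x - 2/3


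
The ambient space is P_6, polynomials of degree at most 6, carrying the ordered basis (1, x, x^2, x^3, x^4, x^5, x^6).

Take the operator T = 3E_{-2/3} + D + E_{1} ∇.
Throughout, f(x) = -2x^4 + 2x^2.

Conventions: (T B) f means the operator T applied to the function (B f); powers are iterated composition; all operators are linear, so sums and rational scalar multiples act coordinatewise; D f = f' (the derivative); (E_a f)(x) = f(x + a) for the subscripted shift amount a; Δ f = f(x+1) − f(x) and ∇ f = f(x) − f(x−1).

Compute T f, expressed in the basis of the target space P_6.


E_{-2/3} f = -2x^4 + (16/3)x^3 - (10/3)x^2 - (8/27)x + 40/81
(3E_{-2/3}) f = -6x^4 + 16x^3 - 10x^2 - (8/9)x + 40/27
D f = -8x^3 + 4x
∇ f = -8x^3 + 12x^2 - 4x
E_{1} ∇ f = -8x^3 - 12x^2 - 4x
(3E_{-2/3} + D + E_{1} ∇) f = -6x^4 - 22x^2 - (8/9)x + 40/27

g(x) = -6x^4 - 22x^2 - (8/9)x + 40/27


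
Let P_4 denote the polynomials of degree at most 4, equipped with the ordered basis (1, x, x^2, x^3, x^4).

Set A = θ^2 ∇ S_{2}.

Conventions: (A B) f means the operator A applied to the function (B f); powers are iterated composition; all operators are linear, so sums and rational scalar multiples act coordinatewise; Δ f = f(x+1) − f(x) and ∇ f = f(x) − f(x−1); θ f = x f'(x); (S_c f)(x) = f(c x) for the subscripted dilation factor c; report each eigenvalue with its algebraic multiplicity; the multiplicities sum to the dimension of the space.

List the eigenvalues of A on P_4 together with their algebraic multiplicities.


image of 1: 0
image of x: 0
image of x^2: 8x
image of x^3: 96x^2 - 24x
image of x^4: 576x^3 - 384x^2 + 64x
the matrix is upper triangular; its diagonal is (0, 0, 0, 0, 0)
for a triangular matrix the eigenvalues are the diagonal entries, with algebraic multiplicity their repetition count

λ = 0 (multiplicity 5)


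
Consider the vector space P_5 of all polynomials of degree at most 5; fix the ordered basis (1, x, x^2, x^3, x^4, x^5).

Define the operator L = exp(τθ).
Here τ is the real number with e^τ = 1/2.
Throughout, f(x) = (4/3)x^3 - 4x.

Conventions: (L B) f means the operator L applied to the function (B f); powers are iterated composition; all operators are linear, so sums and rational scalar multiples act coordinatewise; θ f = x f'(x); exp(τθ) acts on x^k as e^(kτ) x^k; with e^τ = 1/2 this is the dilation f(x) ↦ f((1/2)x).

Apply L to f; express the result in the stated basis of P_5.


the image equals g(x) = (1/6)x^3 - 2x

exp(τθ) x^k = e^(kτ) x^k; with e^τ = 1/2 this sends x^k to (1/2)^k x^k
x ↦ 1/2 x
x^3 ↦ 1/8 x^3
applying this coordinatewise to f: exp(τθ) f = (1/6)x^3 - 2x


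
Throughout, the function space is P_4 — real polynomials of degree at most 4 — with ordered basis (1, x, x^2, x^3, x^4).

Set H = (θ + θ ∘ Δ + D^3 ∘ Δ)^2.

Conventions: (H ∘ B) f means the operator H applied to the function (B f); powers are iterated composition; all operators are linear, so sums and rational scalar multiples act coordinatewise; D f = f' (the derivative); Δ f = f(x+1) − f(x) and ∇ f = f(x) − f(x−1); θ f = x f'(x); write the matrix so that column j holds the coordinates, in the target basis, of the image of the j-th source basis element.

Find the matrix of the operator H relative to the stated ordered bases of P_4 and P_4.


the matrix is [[0, 0, 0, 0, 96]; [0, 1, 6, 24, 80]; [0, 0, 4, 30, 144]; [0, 0, 0, 9, 84]; [0, 0, 0, 0, 16]] (rows listed top to bottom)

image of 1: 0
image of x: x
image of x^2: 4x^2 + 6x
image of x^3: 9x^3 + 30x^2 + 24x
image of x^4: 16x^4 + 84x^3 + 144x^2 + 80x + 96
each image's coordinates form column j of the matrix


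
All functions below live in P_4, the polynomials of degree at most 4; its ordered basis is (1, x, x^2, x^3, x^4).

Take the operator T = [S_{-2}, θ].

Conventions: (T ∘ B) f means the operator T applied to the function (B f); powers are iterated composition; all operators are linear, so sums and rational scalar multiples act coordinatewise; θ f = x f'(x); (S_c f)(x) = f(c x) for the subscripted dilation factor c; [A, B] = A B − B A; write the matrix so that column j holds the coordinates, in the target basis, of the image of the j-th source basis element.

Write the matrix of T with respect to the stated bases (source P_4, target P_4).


the matrix is [[0, 0, 0, 0, 0]; [0, 0, 0, 0, 0]; [0, 0, 0, 0, 0]; [0, 0, 0, 0, 0]; [0, 0, 0, 0, 0]] (rows listed top to bottom)

image of 1: 0
image of x: 0
image of x^2: 0
image of x^3: 0
image of x^4: 0
each image's coordinates form column j of the matrix


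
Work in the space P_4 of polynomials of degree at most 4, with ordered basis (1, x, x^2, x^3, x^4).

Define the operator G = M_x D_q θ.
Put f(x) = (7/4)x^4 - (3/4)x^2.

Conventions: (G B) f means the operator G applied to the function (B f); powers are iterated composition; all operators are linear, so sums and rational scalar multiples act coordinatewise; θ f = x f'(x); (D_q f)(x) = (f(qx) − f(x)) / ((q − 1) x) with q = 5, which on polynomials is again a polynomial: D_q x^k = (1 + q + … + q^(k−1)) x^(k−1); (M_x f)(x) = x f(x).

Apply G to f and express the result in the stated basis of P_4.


θ f = 7x^4 - (3/2)x^2
D_q θ f = 1092x^3 - 9x
M_x D_q θ f = 1092x^4 - 9x^2

the result is g(x) = 1092x^4 - 9x^2


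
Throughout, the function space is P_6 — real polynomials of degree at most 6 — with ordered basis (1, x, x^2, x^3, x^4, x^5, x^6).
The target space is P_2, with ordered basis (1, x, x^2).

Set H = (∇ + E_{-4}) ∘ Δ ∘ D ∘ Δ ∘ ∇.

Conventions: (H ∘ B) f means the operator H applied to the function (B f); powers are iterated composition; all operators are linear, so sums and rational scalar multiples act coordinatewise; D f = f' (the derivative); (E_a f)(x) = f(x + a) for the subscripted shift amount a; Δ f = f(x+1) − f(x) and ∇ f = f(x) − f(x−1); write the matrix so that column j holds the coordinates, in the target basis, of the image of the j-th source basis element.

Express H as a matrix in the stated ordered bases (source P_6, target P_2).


image of 1: 0
image of x: 0
image of x^2: 0
image of x^3: 0
image of x^4: 24
image of x^5: 120x - 300
image of x^6: 360x^2 - 1800x + 4500
each image's coordinates form column j of the matrix

the matrix is [[0, 0, 0, 0, 24, -300, 4500]; [0, 0, 0, 0, 0, 120, -1800]; [0, 0, 0, 0, 0, 0, 360]] (rows listed top to bottom)


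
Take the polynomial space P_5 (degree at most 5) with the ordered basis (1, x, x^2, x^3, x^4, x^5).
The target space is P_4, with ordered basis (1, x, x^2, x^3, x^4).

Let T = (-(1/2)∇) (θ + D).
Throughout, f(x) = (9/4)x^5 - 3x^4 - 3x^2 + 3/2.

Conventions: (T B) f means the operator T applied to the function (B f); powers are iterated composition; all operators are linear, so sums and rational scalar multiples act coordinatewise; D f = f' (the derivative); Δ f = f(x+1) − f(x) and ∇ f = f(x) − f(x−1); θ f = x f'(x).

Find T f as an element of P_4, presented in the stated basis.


g(x) = -(225/8)x^4 + (231/4)x^3 - (81/2)x^2 + (141/8)x

θ f = (45/4)x^5 - 12x^4 - 6x^2
D f = (45/4)x^4 - 12x^3 - 6x
(θ + D) f = (45/4)x^5 - (3/4)x^4 - 12x^3 - 6x^2 - 6x
∇ (θ + D) f = (225/4)x^4 - (231/2)x^3 + 81x^2 - (141/4)x
(-(1/2)∇) (θ + D) f = -(225/8)x^4 + (231/4)x^3 - (81/2)x^2 + (141/8)x


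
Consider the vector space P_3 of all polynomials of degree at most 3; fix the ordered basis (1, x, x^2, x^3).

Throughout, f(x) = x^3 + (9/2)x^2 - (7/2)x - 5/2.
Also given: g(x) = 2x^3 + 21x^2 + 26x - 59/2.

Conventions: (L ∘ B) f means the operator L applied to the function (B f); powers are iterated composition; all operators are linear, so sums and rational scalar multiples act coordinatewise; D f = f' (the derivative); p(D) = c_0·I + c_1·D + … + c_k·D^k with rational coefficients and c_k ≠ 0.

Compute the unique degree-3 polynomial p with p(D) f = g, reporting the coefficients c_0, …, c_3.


c_0 = 2, c_1 = 4, c_2 = -1/2, c_3 = -1

D^0 f = x^3 + (9/2)x^2 - (7/2)x - 5/2
D^1 f = 3x^2 + 9x - 7/2
D^2 f = 6x + 9
D^3 f = 6
matching coefficients of g against c_0 f + c_1 Df + … from the top degree down determines the c_i
solution: c_0 = 2, c_1 = 4, c_2 = -1/2, c_3 = -1


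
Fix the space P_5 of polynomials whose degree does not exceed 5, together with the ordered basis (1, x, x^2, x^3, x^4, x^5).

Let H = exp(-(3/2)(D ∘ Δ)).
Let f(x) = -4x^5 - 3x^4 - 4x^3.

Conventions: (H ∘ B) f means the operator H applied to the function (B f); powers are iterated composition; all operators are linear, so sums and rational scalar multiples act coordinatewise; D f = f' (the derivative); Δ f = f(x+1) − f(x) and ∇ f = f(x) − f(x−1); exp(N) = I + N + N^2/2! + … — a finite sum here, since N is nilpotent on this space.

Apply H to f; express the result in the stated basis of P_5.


order-1 term: 120x^3 + 234x^2 + 210x + 66
order-2 term: -540x - 621
the series for exp(-(3/2)(D ∘ Δ)) f terminates at order 2
exp(-(3/2)(D ∘ Δ)) f = -4x^5 - 3x^4 + 116x^3 + 234x^2 - 330x - 555

the image equals g(x) = -4x^5 - 3x^4 + 116x^3 + 234x^2 - 330x - 555


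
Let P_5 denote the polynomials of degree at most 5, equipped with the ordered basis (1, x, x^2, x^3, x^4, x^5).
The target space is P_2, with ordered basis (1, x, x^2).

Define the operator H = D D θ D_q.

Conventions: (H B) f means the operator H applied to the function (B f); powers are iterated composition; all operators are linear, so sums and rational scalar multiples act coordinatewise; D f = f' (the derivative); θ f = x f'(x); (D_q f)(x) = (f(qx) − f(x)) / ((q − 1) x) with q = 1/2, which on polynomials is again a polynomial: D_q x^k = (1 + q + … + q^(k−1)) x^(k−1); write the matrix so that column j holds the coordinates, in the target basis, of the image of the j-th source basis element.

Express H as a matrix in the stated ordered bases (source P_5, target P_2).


the matrix is [[0, 0, 0, 7, 0, 0]; [0, 0, 0, 0, 135/4, 0]; [0, 0, 0, 0, 0, 93]] (rows listed top to bottom)

image of 1: 0
image of x: 0
image of x^2: 0
image of x^3: 7
image of x^4: (135/4)x
image of x^5: 93x^2
each image's coordinates form column j of the matrix


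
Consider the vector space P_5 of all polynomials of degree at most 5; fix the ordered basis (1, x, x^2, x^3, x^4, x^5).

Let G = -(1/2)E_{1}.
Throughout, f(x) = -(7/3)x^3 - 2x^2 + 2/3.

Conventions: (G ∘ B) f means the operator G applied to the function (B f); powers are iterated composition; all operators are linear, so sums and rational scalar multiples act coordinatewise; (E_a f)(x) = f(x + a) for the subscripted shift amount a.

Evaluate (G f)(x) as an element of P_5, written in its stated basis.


g(x) = (7/6)x^3 + (9/2)x^2 + (11/2)x + 11/6

E_{1} f = -(7/3)x^3 - 9x^2 - 11x - 11/3
(-(1/2)E_{1}) f = (7/6)x^3 + (9/2)x^2 + (11/2)x + 11/6


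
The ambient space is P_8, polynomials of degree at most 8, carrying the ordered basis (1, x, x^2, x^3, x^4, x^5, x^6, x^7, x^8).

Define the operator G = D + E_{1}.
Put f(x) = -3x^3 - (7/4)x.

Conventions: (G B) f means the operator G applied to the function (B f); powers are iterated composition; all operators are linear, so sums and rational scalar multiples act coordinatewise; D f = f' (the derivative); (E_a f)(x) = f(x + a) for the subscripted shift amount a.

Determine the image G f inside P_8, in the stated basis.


D f = -9x^2 - 7/4
E_{1} f = -3x^3 - 9x^2 - (43/4)x - 19/4
(D + E_{1}) f = -3x^3 - 18x^2 - (43/4)x - 13/2

the result is g(x) = -3x^3 - 18x^2 - (43/4)x - 13/2


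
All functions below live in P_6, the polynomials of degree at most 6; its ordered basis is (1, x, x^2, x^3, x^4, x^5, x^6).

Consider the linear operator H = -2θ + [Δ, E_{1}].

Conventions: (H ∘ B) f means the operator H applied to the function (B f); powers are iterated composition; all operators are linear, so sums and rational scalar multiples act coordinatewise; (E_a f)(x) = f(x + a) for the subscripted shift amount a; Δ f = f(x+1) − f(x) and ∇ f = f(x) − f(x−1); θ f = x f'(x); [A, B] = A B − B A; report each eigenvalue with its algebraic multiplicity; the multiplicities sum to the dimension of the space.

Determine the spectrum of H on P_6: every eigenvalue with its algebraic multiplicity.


image of 1: 0
image of x: -2x
image of x^2: -4x^2
image of x^3: -6x^3
image of x^4: -8x^4
image of x^5: -10x^5
image of x^6: -12x^6
the matrix is upper triangular; its diagonal is (0, -2, -4, -6, -8, -10, -12)
for a triangular matrix the eigenvalues are the diagonal entries, with algebraic multiplicity their repetition count

λ = -12 (multiplicity 1), λ = -10 (multiplicity 1), λ = -8 (multiplicity 1), λ = -6 (multiplicity 1), λ = -4 (multiplicity 1), λ = -2 (multiplicity 1), λ = 0 (multiplicity 1)


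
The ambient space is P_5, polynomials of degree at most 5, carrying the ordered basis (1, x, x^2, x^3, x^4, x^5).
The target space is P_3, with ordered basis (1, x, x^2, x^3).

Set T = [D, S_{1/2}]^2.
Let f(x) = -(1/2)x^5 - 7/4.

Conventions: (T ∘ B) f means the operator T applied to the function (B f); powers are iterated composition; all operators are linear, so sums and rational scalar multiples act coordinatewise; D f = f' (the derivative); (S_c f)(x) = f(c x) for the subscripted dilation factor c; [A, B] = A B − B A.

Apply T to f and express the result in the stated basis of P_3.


the result is g(x) = -(5/256)x^3

S_{1/2} f = -(1/64)x^5 - 7/4
D S_{1/2} f = -(5/64)x^4
D f = -(5/2)x^4
S_{1/2} D f = -(5/32)x^4
[D, S_{1/2}] f = (5/64)x^4
S_{1/2} [D, S_{1/2}] f = (5/1024)x^4
D S_{1/2} [D, S_{1/2}] f = (5/256)x^3
D [D, S_{1/2}] f = (5/16)x^3
S_{1/2} D [D, S_{1/2}] f = (5/128)x^3
[D, S_{1/2}] [D, S_{1/2}] f = -(5/256)x^3


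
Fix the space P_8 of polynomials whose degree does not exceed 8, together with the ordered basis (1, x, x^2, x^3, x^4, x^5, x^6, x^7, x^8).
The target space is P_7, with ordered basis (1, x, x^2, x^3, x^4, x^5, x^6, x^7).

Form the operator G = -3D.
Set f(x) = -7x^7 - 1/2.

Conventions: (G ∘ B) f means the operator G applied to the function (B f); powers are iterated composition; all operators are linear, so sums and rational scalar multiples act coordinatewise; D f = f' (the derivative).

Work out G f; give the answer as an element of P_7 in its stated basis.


the result is g(x) = 147x^6

D f = -49x^6
(-3D) f = 147x^6


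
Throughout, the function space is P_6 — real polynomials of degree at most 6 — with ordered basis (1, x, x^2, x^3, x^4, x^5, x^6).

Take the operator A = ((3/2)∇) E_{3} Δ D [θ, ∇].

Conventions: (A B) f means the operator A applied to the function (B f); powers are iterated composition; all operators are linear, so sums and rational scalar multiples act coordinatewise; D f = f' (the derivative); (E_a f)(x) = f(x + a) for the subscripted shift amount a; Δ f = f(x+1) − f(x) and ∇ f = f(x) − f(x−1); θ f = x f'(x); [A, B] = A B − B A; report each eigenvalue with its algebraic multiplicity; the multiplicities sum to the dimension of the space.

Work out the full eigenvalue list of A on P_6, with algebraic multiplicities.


image of 1: 0
image of x: 0
image of x^2: 0
image of x^3: 0
image of x^4: -36
image of x^5: -180x - 360
image of x^6: -540x^2 - 2160x - 2250
the matrix is upper triangular; its diagonal is (0, 0, 0, 0, 0, 0, 0)
for a triangular matrix the eigenvalues are the diagonal entries, with algebraic multiplicity their repetition count

λ = 0 (multiplicity 7)


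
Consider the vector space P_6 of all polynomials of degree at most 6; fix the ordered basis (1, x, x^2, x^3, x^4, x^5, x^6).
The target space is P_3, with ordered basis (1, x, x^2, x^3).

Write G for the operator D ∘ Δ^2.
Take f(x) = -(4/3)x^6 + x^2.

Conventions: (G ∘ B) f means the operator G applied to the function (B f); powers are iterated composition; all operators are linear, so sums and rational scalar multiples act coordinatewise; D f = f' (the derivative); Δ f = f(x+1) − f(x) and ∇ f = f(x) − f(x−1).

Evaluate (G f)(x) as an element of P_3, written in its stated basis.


Δ f = -8x^5 - 20x^4 - (80/3)x^3 - 20x^2 - 6x - 1/3
Δ Δ f = -40x^4 - 160x^3 - 280x^2 - 240x - 242/3
D Δ^2 f = -160x^3 - 480x^2 - 560x - 240

the result is g(x) = -160x^3 - 480x^2 - 560x - 240


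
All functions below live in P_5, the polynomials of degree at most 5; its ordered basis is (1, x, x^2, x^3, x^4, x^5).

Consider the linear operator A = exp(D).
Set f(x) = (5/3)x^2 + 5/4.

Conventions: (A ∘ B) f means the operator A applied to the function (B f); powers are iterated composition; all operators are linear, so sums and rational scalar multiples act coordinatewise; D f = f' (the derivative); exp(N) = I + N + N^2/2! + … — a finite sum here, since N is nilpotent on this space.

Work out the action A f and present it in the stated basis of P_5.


the result is g(x) = (5/3)x^2 + (10/3)x + 35/12

order-1 term: (10/3)x
order-2 term: 5/3
the series for exp(D) f terminates at order 2
exp(D) f = (5/3)x^2 + (10/3)x + 35/12


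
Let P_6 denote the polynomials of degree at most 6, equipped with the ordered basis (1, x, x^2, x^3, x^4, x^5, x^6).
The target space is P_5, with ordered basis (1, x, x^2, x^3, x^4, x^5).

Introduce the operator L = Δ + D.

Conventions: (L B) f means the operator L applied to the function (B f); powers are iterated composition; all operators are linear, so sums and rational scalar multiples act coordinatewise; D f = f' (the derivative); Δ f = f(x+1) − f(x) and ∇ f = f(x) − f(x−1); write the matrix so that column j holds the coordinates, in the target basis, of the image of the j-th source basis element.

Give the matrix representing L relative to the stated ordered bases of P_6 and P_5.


image of 1: 0
image of x: 2
image of x^2: 4x + 1
image of x^3: 6x^2 + 3x + 1
image of x^4: 8x^3 + 6x^2 + 4x + 1
image of x^5: 10x^4 + 10x^3 + 10x^2 + 5x + 1
image of x^6: 12x^5 + 15x^4 + 20x^3 + 15x^2 + 6x + 1
each image's coordinates form column j of the matrix

the matrix is [[0, 2, 1, 1, 1, 1, 1]; [0, 0, 4, 3, 4, 5, 6]; [0, 0, 0, 6, 6, 10, 15]; [0, 0, 0, 0, 8, 10, 20]; [0, 0, 0, 0, 0, 10, 15]; [0, 0, 0, 0, 0, 0, 12]] (rows listed top to bottom)


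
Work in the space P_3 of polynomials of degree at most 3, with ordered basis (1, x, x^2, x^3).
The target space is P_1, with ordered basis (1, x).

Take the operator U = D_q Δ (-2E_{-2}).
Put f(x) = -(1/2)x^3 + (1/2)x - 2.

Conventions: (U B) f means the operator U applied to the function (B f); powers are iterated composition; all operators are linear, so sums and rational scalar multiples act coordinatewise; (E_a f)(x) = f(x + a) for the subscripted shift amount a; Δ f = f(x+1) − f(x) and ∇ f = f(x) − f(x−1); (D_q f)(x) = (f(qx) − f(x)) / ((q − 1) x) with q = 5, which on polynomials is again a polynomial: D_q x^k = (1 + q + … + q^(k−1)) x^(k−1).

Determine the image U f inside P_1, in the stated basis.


E_{-2} f = -(1/2)x^3 + 3x^2 - (11/2)x + 1
(-2E_{-2}) f = x^3 - 6x^2 + 11x - 2
Δ (-2E_{-2}) f = 3x^2 - 9x + 6
D_q Δ (-2E_{-2}) f = 18x - 9

g(x) = 18x - 9


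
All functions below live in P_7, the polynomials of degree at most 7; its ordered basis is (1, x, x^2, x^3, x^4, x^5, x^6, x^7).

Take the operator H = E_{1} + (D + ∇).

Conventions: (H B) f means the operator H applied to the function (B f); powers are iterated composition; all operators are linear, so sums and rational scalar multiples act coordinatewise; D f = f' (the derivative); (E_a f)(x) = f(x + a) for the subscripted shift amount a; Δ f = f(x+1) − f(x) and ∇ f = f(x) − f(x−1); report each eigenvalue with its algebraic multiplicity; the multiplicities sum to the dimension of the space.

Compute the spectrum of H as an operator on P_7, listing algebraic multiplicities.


λ = 1 (multiplicity 8)

image of 1: 1
image of x: x + 3
image of x^2: x^2 + 6x
image of x^3: x^3 + 9x^2 + 2
image of x^4: x^4 + 12x^3 + 8x
image of x^5: x^5 + 15x^4 + 20x^2 + 2
image of x^6: x^6 + 18x^5 + 40x^3 + 12x
image of x^7: x^7 + 21x^6 + 70x^4 + 42x^2 + 2
the matrix is upper triangular; its diagonal is (1, 1, 1, 1, 1, 1, 1, 1)
for a triangular matrix the eigenvalues are the diagonal entries, with algebraic multiplicity their repetition count


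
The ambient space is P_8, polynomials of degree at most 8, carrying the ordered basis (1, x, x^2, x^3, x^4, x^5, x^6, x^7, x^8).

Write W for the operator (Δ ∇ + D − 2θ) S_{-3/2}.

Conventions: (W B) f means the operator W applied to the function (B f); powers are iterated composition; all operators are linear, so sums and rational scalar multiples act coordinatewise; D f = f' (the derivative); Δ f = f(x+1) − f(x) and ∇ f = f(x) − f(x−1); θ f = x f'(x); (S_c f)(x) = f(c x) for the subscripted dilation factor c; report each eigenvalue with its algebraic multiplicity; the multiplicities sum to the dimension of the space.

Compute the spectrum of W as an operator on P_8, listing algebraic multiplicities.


λ = -6561/16 (multiplicity 1), λ = -2187/16 (multiplicity 1), λ = -81/2 (multiplicity 1), λ = -9 (multiplicity 1), λ = 0 (multiplicity 1), λ = 3 (multiplicity 1), λ = 81/4 (multiplicity 1), λ = 1215/16 (multiplicity 1), λ = 15309/64 (multiplicity 1)

image of 1: 0
image of x: 3x - 3/2
image of x^2: -9x^2 + (9/2)x + 9/2
image of x^3: (81/4)x^3 - (81/8)x^2 - (81/4)x
image of x^4: -(81/2)x^4 + (81/4)x^3 + (243/4)x^2 + 81/8
image of x^5: (1215/16)x^5 - (1215/32)x^4 - (1215/8)x^3 - (1215/16)x
image of x^6: -(2187/16)x^6 + (2187/32)x^5 + (10935/32)x^4 + (10935/32)x^2 + 729/32
image of x^7: (15309/64)x^7 - (15309/128)x^6 - (45927/64)x^5 - (76545/64)x^3 - (15309/64)x
image of x^8: -(6561/16)x^8 + (6561/32)x^7 + (45927/32)x^6 + (229635/64)x^4 + (45927/32)x^2 + 6561/128
the matrix is upper triangular; its diagonal is (0, 3, -9, 81/4, -81/2, 1215/16, -2187/16, 15309/64, -6561/16)
for a triangular matrix the eigenvalues are the diagonal entries, with algebraic multiplicity their repetition count


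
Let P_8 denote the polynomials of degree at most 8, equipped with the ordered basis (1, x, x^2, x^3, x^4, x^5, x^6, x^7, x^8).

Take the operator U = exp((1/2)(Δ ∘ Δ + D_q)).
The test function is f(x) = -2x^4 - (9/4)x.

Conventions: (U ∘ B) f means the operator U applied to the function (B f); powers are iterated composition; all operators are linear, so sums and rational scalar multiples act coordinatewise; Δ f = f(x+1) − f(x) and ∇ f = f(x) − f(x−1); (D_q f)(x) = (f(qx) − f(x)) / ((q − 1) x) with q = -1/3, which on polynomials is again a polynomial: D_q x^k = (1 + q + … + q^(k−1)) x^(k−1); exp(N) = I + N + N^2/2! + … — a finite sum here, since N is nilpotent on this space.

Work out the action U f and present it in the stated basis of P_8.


order-1 term: -(20/27)x^3 - 12x^2 - 24x - 121/8
order-2 term: -(35/243)x^2 - (28/9)x - 118/9
order-3 term: -(35/2187)x - 413/729
order-4 term: -35/17496
the series for exp((1/2)(Δ ∘ Δ + D_q)) f terminates at order 4
exp((1/2)(Δ ∘ Δ + D_q)) f = -2x^4 - (20/27)x^3 - (2951/243)x^2 - (256991/8748)x - 251983/8748

the result is g(x) = -2x^4 - (20/27)x^3 - (2951/243)x^2 - (256991/8748)x - 251983/8748


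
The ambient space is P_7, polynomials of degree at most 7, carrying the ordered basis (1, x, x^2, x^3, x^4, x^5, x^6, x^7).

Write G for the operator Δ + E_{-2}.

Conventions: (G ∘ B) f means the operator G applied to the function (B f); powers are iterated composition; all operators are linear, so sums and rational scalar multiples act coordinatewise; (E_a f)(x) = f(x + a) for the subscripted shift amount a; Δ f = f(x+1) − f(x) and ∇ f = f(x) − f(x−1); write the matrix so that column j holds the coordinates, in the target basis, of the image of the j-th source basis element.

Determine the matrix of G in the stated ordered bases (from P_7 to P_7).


image of 1: 1
image of x: x - 1
image of x^2: x^2 - 2x + 5
image of x^3: x^3 - 3x^2 + 15x - 7
image of x^4: x^4 - 4x^3 + 30x^2 - 28x + 17
image of x^5: x^5 - 5x^4 + 50x^3 - 70x^2 + 85x - 31
image of x^6: x^6 - 6x^5 + 75x^4 - 140x^3 + 255x^2 - 186x + 65
image of x^7: x^7 - 7x^6 + 105x^5 - 245x^4 + 595x^3 - 651x^2 + 455x - 127
each image's coordinates form column j of the matrix

the matrix is [[1, -1, 5, -7, 17, -31, 65, -127]; [0, 1, -2, 15, -28, 85, -186, 455]; [0, 0, 1, -3, 30, -70, 255, -651]; [0, 0, 0, 1, -4, 50, -140, 595]; [0, 0, 0, 0, 1, -5, 75, -245]; [0, 0, 0, 0, 0, 1, -6, 105]; [0, 0, 0, 0, 0, 0, 1, -7]; [0, 0, 0, 0, 0, 0, 0, 1]] (rows listed top to bottom)


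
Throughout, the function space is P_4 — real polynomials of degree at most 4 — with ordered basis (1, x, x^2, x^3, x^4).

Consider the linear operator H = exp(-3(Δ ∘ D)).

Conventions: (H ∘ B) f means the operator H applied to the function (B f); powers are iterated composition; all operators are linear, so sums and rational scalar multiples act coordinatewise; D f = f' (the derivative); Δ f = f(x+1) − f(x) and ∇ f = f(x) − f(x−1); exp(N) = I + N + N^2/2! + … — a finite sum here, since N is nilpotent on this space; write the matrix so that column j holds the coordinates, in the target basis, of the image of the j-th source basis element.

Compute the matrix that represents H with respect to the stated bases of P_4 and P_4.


the matrix is [[1, 0, -6, -9, 96]; [0, 1, 0, -18, -36]; [0, 0, 1, 0, -36]; [0, 0, 0, 1, 0]; [0, 0, 0, 0, 1]] (rows listed top to bottom)

image of 1: 1
image of x: x
image of x^2: x^2 - 6
image of x^3: x^3 - 18x - 9
image of x^4: x^4 - 36x^2 - 36x + 96
each image's coordinates form column j of the matrix


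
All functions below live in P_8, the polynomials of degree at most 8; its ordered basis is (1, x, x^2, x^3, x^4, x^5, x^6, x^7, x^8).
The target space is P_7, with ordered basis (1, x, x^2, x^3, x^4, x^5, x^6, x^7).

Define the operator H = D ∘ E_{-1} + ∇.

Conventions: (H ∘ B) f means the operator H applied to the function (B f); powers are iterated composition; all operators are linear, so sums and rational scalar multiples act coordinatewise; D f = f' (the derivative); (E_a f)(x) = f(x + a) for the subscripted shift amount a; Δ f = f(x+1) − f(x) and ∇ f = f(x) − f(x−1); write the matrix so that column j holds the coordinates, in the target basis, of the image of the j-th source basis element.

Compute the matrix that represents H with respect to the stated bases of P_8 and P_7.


image of 1: 0
image of x: 2
image of x^2: 4x - 3
image of x^3: 6x^2 - 9x + 4
image of x^4: 8x^3 - 18x^2 + 16x - 5
image of x^5: 10x^4 - 30x^3 + 40x^2 - 25x + 6
image of x^6: 12x^5 - 45x^4 + 80x^3 - 75x^2 + 36x - 7
image of x^7: 14x^6 - 63x^5 + 140x^4 - 175x^3 + 126x^2 - 49x + 8
image of x^8: 16x^7 - 84x^6 + 224x^5 - 350x^4 + 336x^3 - 196x^2 + 64x - 9
each image's coordinates form column j of the matrix

the matrix is [[0, 2, -3, 4, -5, 6, -7, 8, -9]; [0, 0, 4, -9, 16, -25, 36, -49, 64]; [0, 0, 0, 6, -18, 40, -75, 126, -196]; [0, 0, 0, 0, 8, -30, 80, -175, 336]; [0, 0, 0, 0, 0, 10, -45, 140, -350]; [0, 0, 0, 0, 0, 0, 12, -63, 224]; [0, 0, 0, 0, 0, 0, 0, 14, -84]; [0, 0, 0, 0, 0, 0, 0, 0, 16]] (rows listed top to bottom)


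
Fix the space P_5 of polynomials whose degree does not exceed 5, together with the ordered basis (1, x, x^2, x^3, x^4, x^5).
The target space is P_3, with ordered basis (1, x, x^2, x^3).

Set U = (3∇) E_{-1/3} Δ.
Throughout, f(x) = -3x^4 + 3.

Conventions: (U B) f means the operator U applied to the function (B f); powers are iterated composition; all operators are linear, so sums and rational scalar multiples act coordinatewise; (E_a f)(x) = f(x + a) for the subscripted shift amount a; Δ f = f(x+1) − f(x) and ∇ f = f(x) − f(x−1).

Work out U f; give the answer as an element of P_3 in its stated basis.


the result is g(x) = -108x^2 + 72x - 30

Δ f = -12x^3 - 18x^2 - 12x - 3
E_{-1/3} Δ f = -12x^3 - 6x^2 - 4x - 5/9
∇ E_{-1/3} Δ f = -36x^2 + 24x - 10
(3∇) E_{-1/3} Δ f = -108x^2 + 72x - 30


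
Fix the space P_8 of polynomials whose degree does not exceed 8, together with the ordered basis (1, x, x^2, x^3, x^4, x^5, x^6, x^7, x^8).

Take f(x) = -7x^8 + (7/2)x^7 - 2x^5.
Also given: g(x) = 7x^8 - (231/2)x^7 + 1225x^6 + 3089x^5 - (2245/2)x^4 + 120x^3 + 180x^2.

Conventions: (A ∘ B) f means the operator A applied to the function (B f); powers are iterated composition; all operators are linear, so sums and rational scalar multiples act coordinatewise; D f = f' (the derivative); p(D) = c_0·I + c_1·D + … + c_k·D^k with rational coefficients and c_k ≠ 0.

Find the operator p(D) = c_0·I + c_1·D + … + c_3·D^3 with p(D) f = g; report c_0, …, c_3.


D^0 f = -7x^8 + (7/2)x^7 - 2x^5
D^1 f = -56x^7 + (49/2)x^6 - 10x^4
D^2 f = -392x^6 + 147x^5 - 40x^3
D^3 f = -2352x^5 + 735x^4 - 120x^2
matching coefficients of g against c_0 f + c_1 Df + … from the top degree down determines the c_i
solution: c_0 = -1, c_1 = 2, c_2 = -3, c_3 = -3/2

c_0 = -1, c_1 = 2, c_2 = -3, c_3 = -3/2


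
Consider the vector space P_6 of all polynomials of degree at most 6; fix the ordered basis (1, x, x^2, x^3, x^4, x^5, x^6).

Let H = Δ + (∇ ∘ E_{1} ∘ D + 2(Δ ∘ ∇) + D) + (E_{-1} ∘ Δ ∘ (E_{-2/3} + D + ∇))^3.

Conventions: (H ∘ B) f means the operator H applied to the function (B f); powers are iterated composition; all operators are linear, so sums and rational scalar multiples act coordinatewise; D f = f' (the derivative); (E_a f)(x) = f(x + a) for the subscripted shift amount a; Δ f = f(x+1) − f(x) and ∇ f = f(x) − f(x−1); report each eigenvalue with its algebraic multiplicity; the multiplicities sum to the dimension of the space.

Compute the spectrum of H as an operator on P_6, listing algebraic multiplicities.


λ = 0 (multiplicity 7)

image of 1: 0
image of x: 2
image of x^2: 4x + 7
image of x^3: 6x^2 + 21x + 10
image of x^4: 8x^3 + 42x^2 + 40x + 69
image of x^5: 10x^4 + 70x^3 + 100x^2 + 345x - 24
image of x^6: 12x^5 + 105x^4 + 200x^3 + 1035x^2 - 144x - 1429
the matrix is upper triangular; its diagonal is (0, 0, 0, 0, 0, 0, 0)
for a triangular matrix the eigenvalues are the diagonal entries, with algebraic multiplicity their repetition count


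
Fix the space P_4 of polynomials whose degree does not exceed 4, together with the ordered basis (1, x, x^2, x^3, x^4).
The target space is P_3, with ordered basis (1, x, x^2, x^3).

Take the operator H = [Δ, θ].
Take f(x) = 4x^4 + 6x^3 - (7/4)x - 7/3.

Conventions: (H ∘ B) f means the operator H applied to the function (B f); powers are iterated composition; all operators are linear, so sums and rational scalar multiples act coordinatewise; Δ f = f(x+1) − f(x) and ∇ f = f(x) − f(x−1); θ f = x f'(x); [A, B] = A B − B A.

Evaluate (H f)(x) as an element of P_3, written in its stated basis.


g(x) = 16x^3 + 66x^2 + 84x + 129/4

θ f = 16x^4 + 18x^3 - (7/4)x
Δ θ f = 64x^3 + 150x^2 + 118x + 129/4
Δ f = 16x^3 + 42x^2 + 34x + 33/4
θ Δ f = 48x^3 + 84x^2 + 34x
[Δ, θ] f = 16x^3 + 66x^2 + 84x + 129/4


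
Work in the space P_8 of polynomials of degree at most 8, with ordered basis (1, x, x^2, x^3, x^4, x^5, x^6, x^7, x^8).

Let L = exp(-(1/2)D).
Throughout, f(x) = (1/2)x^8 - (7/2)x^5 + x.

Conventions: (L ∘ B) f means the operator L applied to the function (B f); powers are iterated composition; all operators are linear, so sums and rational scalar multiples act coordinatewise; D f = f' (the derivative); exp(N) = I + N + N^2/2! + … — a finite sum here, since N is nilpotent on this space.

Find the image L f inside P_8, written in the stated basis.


order-1 term: -2x^7 + (35/4)x^4 - 1/2
order-2 term: (7/2)x^6 - (35/4)x^3
order-3 term: -(7/2)x^5 + (35/8)x^2
order-4 term: (35/16)x^4 - (35/32)x
order-5 term: -(7/8)x^3 + 7/64
order-6 term: (7/32)x^2
order-7 term: -(1/32)x
order-8 term: 1/512
the series for exp(-(1/2)D) f terminates at order 8
exp(-(1/2)D) f = (1/2)x^8 - 2x^7 + (7/2)x^6 - 7x^5 + (175/16)x^4 - (77/8)x^3 + (147/32)x^2 - (1/8)x - 199/512

the result is g(x) = (1/2)x^8 - 2x^7 + (7/2)x^6 - 7x^5 + (175/16)x^4 - (77/8)x^3 + (147/32)x^2 - (1/8)x - 199/512


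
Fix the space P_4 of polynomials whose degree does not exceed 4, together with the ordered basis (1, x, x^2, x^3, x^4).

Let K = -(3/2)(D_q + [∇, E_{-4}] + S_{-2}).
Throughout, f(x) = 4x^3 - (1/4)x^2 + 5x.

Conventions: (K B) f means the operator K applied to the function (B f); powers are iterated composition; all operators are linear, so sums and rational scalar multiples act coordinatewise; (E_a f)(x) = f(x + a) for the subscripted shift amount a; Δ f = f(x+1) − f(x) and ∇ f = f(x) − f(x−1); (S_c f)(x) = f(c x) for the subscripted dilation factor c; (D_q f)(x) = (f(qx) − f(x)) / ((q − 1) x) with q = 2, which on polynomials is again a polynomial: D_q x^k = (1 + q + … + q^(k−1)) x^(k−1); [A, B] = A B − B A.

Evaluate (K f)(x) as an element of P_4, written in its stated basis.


the result is g(x) = 48x^3 - (81/2)x^2 + (129/8)x - 15/2

D_q f = 28x^2 - (3/4)x + 5
E_{-4} f = 4x^3 - (193/4)x^2 + 199x - 280
∇ E_{-4} f = 12x^2 - (217/2)x + 1005/4
∇ f = 12x^2 - (25/2)x + 37/4
E_{-4} ∇ f = 12x^2 - (217/2)x + 1005/4
[∇, E_{-4}] f = 0
S_{-2} f = -32x^3 - x^2 - 10x
(D_q + [∇, E_{-4}] + S_{-2}) f = -32x^3 + 27x^2 - (43/4)x + 5
(-(3/2)(D_q + [∇, E_{-4}] + S_{-2})) f = 48x^3 - (81/2)x^2 + (129/8)x - 15/2


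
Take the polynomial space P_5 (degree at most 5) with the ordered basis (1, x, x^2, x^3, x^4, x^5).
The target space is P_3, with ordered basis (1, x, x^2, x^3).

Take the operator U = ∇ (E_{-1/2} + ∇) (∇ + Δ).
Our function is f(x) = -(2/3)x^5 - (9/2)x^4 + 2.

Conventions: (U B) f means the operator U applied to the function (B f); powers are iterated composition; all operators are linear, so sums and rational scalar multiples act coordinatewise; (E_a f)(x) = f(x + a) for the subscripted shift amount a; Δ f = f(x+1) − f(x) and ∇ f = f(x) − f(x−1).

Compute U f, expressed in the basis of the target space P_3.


∇ f = -(10/3)x^4 - (34/3)x^3 + (61/3)x^2 - (44/3)x + 23/6
Δ f = -(10/3)x^4 - (74/3)x^3 - (101/3)x^2 - (64/3)x - 31/6
(∇ + Δ) f = -(20/3)x^4 - 36x^3 - (40/3)x^2 - 36x - 4/3
E_{-1/2} (∇ + Δ) f = -(20/3)x^4 - (68/3)x^3 + (92/3)x^2 - (139/3)x + 209/12
∇ (∇ + Δ) f = -(80/3)x^3 - 68x^2 + (164/3)x - 52
(E_{-1/2} + ∇) (∇ + Δ) f = -(20/3)x^4 - (148/3)x^3 - (112/3)x^2 + (25/3)x - 415/12
∇ (E_{-1/2} + ∇) (∇ + Δ) f = -(80/3)x^3 - 108x^2 + (140/3)x + 3

g(x) = -(80/3)x^3 - 108x^2 + (140/3)x + 3


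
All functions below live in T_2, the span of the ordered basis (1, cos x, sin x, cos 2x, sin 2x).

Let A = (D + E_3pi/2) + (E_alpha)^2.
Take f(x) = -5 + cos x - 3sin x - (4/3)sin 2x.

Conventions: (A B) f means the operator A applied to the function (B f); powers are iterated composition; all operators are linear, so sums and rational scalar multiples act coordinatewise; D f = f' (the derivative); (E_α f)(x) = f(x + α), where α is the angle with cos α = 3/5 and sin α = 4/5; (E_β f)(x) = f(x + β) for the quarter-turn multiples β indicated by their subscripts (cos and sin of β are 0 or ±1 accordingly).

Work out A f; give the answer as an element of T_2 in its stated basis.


the result is g(x) = -10 - (79/25)cos x - (3/25)sin x - (3656/1875)cos 2x + (1536/625)sin 2x

D f = -3cos x - sin x - (8/3)cos 2x
E_3pi/2 f = -5 + 3cos x + sin x + (4/3)sin 2x
(D + E_3pi/2) f = -5 - (8/3)cos 2x + (4/3)sin 2x
E_alpha f = -5 - (9/5)cos x - (13/5)sin x - (32/25)cos 2x + (28/75)sin 2x
E_alpha E_alpha f = -5 - (79/25)cos x - (3/25)sin x + (448/625)cos 2x + (2108/1875)sin 2x
((D + E_3pi/2) + (E_alpha)^2) f = -10 - (79/25)cos x - (3/25)sin x - (3656/1875)cos 2x + (1536/625)sin 2x


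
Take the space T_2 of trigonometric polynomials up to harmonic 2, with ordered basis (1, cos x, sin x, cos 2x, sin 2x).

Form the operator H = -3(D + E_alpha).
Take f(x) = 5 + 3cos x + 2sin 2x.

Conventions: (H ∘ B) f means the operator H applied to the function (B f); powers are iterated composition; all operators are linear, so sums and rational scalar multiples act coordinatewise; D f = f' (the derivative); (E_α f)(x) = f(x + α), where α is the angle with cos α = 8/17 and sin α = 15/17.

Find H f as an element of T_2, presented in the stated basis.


D f = -3sin x + 4cos 2x
E_alpha f = 5 + (24/17)cos x - (45/17)sin x + (480/289)cos 2x - (322/289)sin 2x
(D + E_alpha) f = 5 + (24/17)cos x - (96/17)sin x + (1636/289)cos 2x - (322/289)sin 2x
(-3(D + E_alpha)) f = -15 - (72/17)cos x + (288/17)sin x - (4908/289)cos 2x + (966/289)sin 2x

the image equals g(x) = -15 - (72/17)cos x + (288/17)sin x - (4908/289)cos 2x + (966/289)sin 2x


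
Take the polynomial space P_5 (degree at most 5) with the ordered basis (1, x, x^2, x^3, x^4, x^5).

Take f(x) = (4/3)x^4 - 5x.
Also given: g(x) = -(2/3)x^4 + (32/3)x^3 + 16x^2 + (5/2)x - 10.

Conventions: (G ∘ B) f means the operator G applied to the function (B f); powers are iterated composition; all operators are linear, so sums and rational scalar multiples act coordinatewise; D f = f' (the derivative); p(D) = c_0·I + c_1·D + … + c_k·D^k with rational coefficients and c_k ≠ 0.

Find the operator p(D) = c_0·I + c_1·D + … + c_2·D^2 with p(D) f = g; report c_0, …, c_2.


D^0 f = (4/3)x^4 - 5x
D^1 f = (16/3)x^3 - 5
D^2 f = 16x^2
matching coefficients of g against c_0 f + c_1 Df + … from the top degree down determines the c_i
solution: c_0 = -1/2, c_1 = 2, c_2 = 1

p(D) = -(1/2)·I + 2·D + D^2, i.e. c_0 = -1/2, c_1 = 2, c_2 = 1


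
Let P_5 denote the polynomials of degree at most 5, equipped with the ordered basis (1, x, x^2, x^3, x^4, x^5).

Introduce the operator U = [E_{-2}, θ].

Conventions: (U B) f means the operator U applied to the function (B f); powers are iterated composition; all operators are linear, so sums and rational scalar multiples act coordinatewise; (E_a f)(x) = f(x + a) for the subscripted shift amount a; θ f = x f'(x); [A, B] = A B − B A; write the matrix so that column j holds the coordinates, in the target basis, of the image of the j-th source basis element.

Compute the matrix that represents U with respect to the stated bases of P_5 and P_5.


image of 1: 0
image of x: -2
image of x^2: -4x + 8
image of x^3: -6x^2 + 24x - 24
image of x^4: -8x^3 + 48x^2 - 96x + 64
image of x^5: -10x^4 + 80x^3 - 240x^2 + 320x - 160
each image's coordinates form column j of the matrix

the matrix is [[0, -2, 8, -24, 64, -160]; [0, 0, -4, 24, -96, 320]; [0, 0, 0, -6, 48, -240]; [0, 0, 0, 0, -8, 80]; [0, 0, 0, 0, 0, -10]; [0, 0, 0, 0, 0, 0]] (rows listed top to bottom)


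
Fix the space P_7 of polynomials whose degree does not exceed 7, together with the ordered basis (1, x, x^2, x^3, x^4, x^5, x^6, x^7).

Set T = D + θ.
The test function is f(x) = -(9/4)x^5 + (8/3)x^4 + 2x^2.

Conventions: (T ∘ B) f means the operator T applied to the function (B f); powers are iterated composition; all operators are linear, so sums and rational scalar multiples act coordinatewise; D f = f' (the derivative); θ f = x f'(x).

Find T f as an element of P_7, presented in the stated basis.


D f = -(45/4)x^4 + (32/3)x^3 + 4x
θ f = -(45/4)x^5 + (32/3)x^4 + 4x^2
(D + θ) f = -(45/4)x^5 - (7/12)x^4 + (32/3)x^3 + 4x^2 + 4x

the image equals g(x) = -(45/4)x^5 - (7/12)x^4 + (32/3)x^3 + 4x^2 + 4x
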